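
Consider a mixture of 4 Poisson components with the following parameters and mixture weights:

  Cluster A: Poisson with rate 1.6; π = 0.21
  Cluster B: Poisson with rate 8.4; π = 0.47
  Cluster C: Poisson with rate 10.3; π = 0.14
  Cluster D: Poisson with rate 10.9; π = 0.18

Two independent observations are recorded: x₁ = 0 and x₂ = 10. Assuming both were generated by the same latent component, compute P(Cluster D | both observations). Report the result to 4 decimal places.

0.0315

The responsibility of component k is P(Z=k) f_k(x) divided by Σ_j P(Z=j) f_j(x).
Since both observations come from the same component, the likelihood for component k is f_k(x₁)·f_k(x₂).
  p_A = [e^(−1.6)·1.6^0/0! = 0.201897] × [6.11738e-06] = 1.23508e-06
  p_B = [e^(−8.4)·8.4^0/0! = 0.000224867] × [0.108382] = 2.43715e-05
  p_C = [e^(−10.3)·10.3^0/0! = 3.36331e-05] × [0.124559] = 4.18931e-06
  p_D = [e^(−10.9)·10.9^0/0! = 1.84582e-05] × [0.120418] = 2.22271e-06
Multiply by the mixture weights:
  P(Z=A)·p_A = 0.21 × 1.23508e-06 = 2.59366e-07
  P(Z=B)·p_B = 0.47 × 2.43715e-05 = 1.14546e-05
  P(Z=C)·p_C = 0.14 × 4.18931e-06 = 5.86504e-07
  P(Z=D)·p_D = 0.18 × 2.22271e-06 = 4.00087e-07
Evidence: 2.59366e-07 + 1.14546e-05 + 5.86504e-07 + 4.00087e-07 = 1.27006e-05
So the posterior for Cluster D is 4.00087e-07 / 1.27006e-05 ≈ 0.0315.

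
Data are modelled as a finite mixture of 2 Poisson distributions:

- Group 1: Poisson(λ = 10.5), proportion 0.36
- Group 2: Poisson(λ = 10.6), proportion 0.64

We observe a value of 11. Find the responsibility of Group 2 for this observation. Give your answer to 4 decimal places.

Posterior ∝ prior × likelihood, so P(k | x) ∝ P(Z=k) f_k(x); normalise over all components.
Poisson probabilities:
  p_1 = e^(−10.5)·10.5^11/11! = 0.117987
  p_2 = e^(−10.6)·10.6^11/11! = 0.118492
Multiply by the mixture weights:
  P(Z=1)·p_1 = 0.36 × 0.117987 = 0.0424754
  P(Z=2)·p_2 = 0.64 × 0.118492 = 0.0758346
Marginal: 0.0424754 + 0.0758346 = 0.11831
P(Group 2 | x) = 0.0758346 / 0.11831 ≈ 0.6410

0.6410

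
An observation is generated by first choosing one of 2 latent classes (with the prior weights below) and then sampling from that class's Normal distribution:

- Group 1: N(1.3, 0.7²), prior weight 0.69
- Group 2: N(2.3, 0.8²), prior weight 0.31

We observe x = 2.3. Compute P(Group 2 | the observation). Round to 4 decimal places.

Apply Bayes' rule: the posterior for each component is proportional to its prior times its likelihood at x.
Component likelihoods at x = 2.3:
  f_1 = (1/(0.7·√(2π)))·exp(−(2.3−1.3)²/(2·0.7²)) = 0.569918·exp(-1.02041) = 0.205426
  f_2 = (1/(0.8·√(2π)))·exp(−(2.3−2.3)²/(2·0.8²)) = 0.498678·exp(-0.00000) = 0.498678
Prior × likelihood for each component:
  π_1·f_1 = 0.69 × 0.205426 = 0.141744
  π_2·f_2 = 0.31 × 0.498678 = 0.15459
Denominator: 0.141744 + 0.15459 = 0.296334
So the posterior for Group 2 is 0.15459 / 0.296334 ≈ 0.5217.

0.5217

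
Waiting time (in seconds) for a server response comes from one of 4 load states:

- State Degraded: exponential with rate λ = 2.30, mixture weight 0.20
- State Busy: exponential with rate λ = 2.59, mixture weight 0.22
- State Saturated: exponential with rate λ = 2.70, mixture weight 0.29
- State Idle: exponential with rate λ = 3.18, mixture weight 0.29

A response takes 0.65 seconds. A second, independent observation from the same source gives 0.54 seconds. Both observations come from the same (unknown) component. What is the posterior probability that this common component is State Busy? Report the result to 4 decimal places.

0.2351

P(component k | x) = π_k·f_k(x) / marginal(x), where marginal(x) = Σ_j π_j·f_j(x).
Since both observations come from the same component, the likelihood for component k is f_k(x₁)·f_k(x₂).
  f_Degraded = [0.515772] × [0.664254] = 0.342603
  f_Busy = [0.481022] × [0.639581] = 0.307653
  f_Saturated = [0.46685] × [0.628293] = 0.293318
  f_Idle = [0.402476] × [0.571027] = 0.229825
Unnormalised posteriors:
  π_Degraded·f_Degraded = 0.20 × 0.342603 = 0.0685207
  π_Busy·f_Busy = 0.22 × 0.307653 = 0.0676836
  π_Saturated·f_Saturated = 0.29 × 0.293318 = 0.0850623
  π_Idle·f_Idle = 0.29 × 0.229825 = 0.0666492
Denominator: 0.0685207 + 0.0676836 + 0.0850623 + 0.0666492 = 0.287916
Responsibility of State Busy: 0.0676836 / 0.287916 ≈ 0.2351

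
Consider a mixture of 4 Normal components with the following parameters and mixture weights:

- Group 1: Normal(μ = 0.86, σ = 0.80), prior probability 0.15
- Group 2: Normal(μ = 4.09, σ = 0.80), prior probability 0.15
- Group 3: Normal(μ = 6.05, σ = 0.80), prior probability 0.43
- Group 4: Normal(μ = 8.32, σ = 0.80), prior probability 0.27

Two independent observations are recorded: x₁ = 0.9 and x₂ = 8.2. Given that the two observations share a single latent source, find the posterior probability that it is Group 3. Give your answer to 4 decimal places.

Apply Bayes' rule: the posterior for each component is proportional to its prior times its likelihood at x.
Since both observations come from the same component, the likelihood for component k is f_k(x₁)·f_k(x₂).
  f_1 = [0.498055] × [2.61957e-19] = 1.30469e-19
  f_2 = [0.000175851] × [9.2567e-07] = 1.6278e-10
  f_3 = [4.99957e-10] × [0.0134723] = 6.73555e-12
  f_4 = [1.04134e-19] × [0.493099] = 5.13484e-20
Unnormalised posteriors:
  w_1·f_1 = 0.15 × 1.30469e-19 = 1.95703e-20
  w_2·f_2 = 0.15 × 1.6278e-10 = 2.4417e-11
  w_3·f_3 = 0.43 × 6.73555e-12 = 2.89629e-12
  w_4·f_4 = 0.27 × 5.13484e-20 = 1.38641e-20
Sum: 1.95703e-20 + 2.4417e-11 + 2.89629e-12 + 1.38641e-20 = 2.73133e-11
So the posterior for Group 3 is 2.89629e-12 / 2.73133e-11 ≈ 0.1060.

0.1060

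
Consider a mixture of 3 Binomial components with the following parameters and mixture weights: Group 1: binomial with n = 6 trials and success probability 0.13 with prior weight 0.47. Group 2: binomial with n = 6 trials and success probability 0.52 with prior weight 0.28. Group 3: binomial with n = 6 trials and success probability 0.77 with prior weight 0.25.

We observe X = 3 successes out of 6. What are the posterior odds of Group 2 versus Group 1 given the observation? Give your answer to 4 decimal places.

6.4033

The posterior odds equal the prior odds times the likelihood ratio: (π_i/π_j)·(f_i(x)/f_j(x)).
Binomial probabilities:
  L_1 = 0.0289346
  L_2 = 0.311002
  L_3 = 0.111093
Posterior odds = (π_2·L_2) / (π_1·L_1) = (0.28·0.311002) / (0.47·0.0289346) = 0.0870807 / 0.0135993 ≈ 6.4033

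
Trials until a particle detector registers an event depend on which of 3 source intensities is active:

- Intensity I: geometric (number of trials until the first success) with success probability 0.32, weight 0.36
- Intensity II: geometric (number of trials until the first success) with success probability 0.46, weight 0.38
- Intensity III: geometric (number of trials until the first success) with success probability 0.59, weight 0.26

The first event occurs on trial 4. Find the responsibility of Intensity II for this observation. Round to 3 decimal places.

0.370

Posterior ∝ prior × likelihood, so P(k | x) ∝ π_k f_k(x); normalise over all components.
Geometric probabilities:
  p_I = 0.100618
  p_II = 0.0724334
  p_III = 0.0406634
Weight by the priors:
  π_I·p_I = 0.36 × 0.100618 = 0.0362226
  π_II·p_II = 0.38 × 0.0724334 = 0.0275247
  π_III·p_III = 0.26 × 0.0406634 = 0.0105725
Normaliser: 0.0362226 + 0.0275247 + 0.0105725 = 0.0743198
Responsibility of Intensity II: 0.0275247 / 0.0743198 ≈ 0.370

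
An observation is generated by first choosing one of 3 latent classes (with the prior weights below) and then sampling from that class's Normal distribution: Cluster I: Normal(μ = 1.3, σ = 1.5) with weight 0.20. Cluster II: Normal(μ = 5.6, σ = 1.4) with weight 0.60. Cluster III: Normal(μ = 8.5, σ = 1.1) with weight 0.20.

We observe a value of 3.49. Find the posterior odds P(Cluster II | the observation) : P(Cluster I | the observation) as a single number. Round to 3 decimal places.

2.997

Only the two components matter; the odds are (P(Z=i) f_i(x)) / (P(Z=j) f_j(x)).
Normal densities:
  L_I = 0.091611
  L_II = 0.0915243
  L_III = 1.13512e-05
0.0549146 / 0.0183222 ≈ 2.997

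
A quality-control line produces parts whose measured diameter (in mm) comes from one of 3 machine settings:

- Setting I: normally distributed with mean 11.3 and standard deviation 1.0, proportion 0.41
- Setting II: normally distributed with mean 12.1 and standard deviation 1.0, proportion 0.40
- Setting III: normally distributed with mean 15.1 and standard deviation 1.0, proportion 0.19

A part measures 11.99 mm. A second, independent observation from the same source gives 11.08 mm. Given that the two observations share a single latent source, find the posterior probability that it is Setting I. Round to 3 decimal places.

0.572

By Bayes' theorem, P(k | x) = π_k f_k(x) / Σ_j π_j f_j(x).
Since both observations come from the same component, the likelihood for component k is f_k(x₁)·f_k(x₂).
  L_I = [0.314432] × [0.389404] = 0.122441
  L_II = [0.396536] × [0.237132] = 0.0940313
  L_III = [0.00316694] × [0.000123516] = 3.91169e-07
Unnormalised posteriors:
  π_I·L_I = 0.41 × 0.122441 = 0.0502008
  π_II·L_II = 0.40 × 0.0940313 = 0.0376125
  π_III·L_III = 0.19 × 3.91169e-07 = 7.4322e-08
Evidence: 0.0502008 + 0.0376125 + 7.4322e-08 = 0.0878134
P(Setting I | x₁, x₂) = 0.0502008 / 0.0878134 ≈ 0.572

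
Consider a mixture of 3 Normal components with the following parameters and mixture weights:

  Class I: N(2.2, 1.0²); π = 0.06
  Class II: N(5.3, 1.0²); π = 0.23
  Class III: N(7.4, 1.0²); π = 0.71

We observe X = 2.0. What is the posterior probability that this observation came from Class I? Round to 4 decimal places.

Apply Bayes' rule: the posterior for each component is proportional to its prior times its likelihood at x.
Evaluate each component's likelihood at the observed value:
  p_I = (1/(1.0·√(2π)))·exp(−(2.0−2.2)²/(2·1.0²)) = 0.398942·exp(-0.02000) = 0.391043
  p_II = (1/(1.0·√(2π)))·exp(−(2.0−5.3)²/(2·1.0²)) = 0.398942·exp(-5.44500) = 0.00172257
  p_III = (1/(1.0·√(2π)))·exp(−(2.0−7.4)²/(2·1.0²)) = 0.398942·exp(-14.58000) = 1.85736e-07
Prior × likelihood for each component:
  w_I·p_I = 0.06 × 0.391043 = 0.0234626
  w_II·p_II = 0.23 × 0.00172257 = 0.000396191
  w_III·p_III = 0.71 × 1.85736e-07 = 1.31873e-07
Normaliser: 0.0234626 + 0.000396191 + 1.31873e-07 = 0.0238589
Responsibility of Class I: 0.0234626 / 0.0238589 ≈ 0.9834

0.9834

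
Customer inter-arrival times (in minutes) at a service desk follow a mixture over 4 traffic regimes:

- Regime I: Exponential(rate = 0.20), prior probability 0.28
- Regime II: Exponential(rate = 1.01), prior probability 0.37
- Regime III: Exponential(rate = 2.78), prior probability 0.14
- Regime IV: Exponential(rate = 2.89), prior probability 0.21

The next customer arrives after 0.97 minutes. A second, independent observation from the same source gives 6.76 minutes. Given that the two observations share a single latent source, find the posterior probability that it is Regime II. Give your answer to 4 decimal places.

0.0604

Posterior ∝ prior × likelihood, so P(k | x) ∝ π_k f_k(x); normalise over all components.
Since both observations come from the same component, the likelihood for component k is f_k(x₁)·f_k(x₂).
  L_I = [0.20·e^(−0.20·0.97) = 0.20·e^(−0.1940) = 0.164732] × [0.0517445] = 0.00852395
  L_II = [1.01·e^(−1.01·0.97) = 1.01·e^(−0.9797) = 0.379178] × [0.00109429] = 0.000414931
  L_III = [2.78·e^(−2.78·0.97) = 2.78·e^(−2.6966) = 0.187468] × [1.91618e-08] = 3.59221e-09
  L_IV = [2.89·e^(−2.89·0.97) = 2.89·e^(−2.8033) = 0.175162] × [9.46994e-09] = 1.65877e-09
Prior × likelihood for each component:
  π_I·L_I = 0.28 × 0.00852395 = 0.00238671
  π_II·L_II = 0.37 × 0.000414931 = 0.000153524
  π_III·L_III = 0.14 × 3.59221e-09 = 5.02909e-10
  π_IV·L_IV = 0.21 × 1.65877e-09 = 3.48343e-10
Denominator: 0.00238671 + 0.000153524 + 5.02909e-10 + 3.48343e-10 = 0.00254023
Responsibility of Regime II: 0.000153524 / 0.00254023 ≈ 0.0604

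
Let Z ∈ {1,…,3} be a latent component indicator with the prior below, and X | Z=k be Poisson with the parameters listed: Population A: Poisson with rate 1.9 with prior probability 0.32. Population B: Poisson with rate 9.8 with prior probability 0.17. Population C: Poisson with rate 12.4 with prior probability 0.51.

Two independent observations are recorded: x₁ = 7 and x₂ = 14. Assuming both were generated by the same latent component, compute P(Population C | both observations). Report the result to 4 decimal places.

0.6985

P(component k | x) = P(Z=k)·f_k(x) / marginal(x), where marginal(x) = Σ_j P(Z=j)·f_j(x).
Since both observations come from the same component, the likelihood for component k is f_k(x₁)·f_k(x₂).
  p_A = [0.00265268] × [1.37083e-08] = 3.63637e-11
  p_B = [0.0955138] × [0.047937] = 0.00457864
  p_C = [0.0368358] × [0.0959939] = 0.00353601
Weight by the priors:
  P(Z=A)·p_A = 0.32 × 3.63637e-11 = 1.16364e-11
  P(Z=B)·p_B = 0.17 × 0.00457864 = 0.000778369
  P(Z=C)·p_C = 0.51 × 0.00353601 = 0.00180336
Marginal: 1.16364e-11 + 0.000778369 + 0.00180336 = 0.00258173
Responsibility of Population C: 0.00180336 / 0.00258173 ≈ 0.6985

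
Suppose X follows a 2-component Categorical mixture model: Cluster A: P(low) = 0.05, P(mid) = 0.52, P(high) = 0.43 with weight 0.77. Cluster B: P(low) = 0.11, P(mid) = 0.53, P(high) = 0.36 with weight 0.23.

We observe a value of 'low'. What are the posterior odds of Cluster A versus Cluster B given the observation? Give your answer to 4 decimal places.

1.5217

Posterior odds = (π_i f_i(x)) / (π_j f_j(x)); the normalising sum cancels.
Component likelihoods at x = 'low':
  p_A = P(low | comp) = 0.05
  p_B = P(low | comp) = 0.11
0.0385 / 0.0253 ≈ 1.5217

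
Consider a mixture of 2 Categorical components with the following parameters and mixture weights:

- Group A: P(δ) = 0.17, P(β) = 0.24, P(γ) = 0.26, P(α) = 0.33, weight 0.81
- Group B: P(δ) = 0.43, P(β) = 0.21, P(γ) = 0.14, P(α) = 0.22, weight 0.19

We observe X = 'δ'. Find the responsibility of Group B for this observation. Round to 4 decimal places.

The responsibility of component k is π_k f_k(x) divided by Σ_j π_j f_j(x).
Evaluate each component's likelihood at the observed value:
  f_A = P(δ | comp) = 0.17
  f_B = P(δ | comp) = 0.43
Prior × likelihood for each component:
  π_A·f_A = 0.81 × 0.17 = 0.1377
  π_B·f_B = 0.19 × 0.43 = 0.0817
Evidence: 0.1377 + 0.0817 = 0.2194
P(Group B | the observation) = 0.0817 / 0.2194 ≈ 0.3724

0.3724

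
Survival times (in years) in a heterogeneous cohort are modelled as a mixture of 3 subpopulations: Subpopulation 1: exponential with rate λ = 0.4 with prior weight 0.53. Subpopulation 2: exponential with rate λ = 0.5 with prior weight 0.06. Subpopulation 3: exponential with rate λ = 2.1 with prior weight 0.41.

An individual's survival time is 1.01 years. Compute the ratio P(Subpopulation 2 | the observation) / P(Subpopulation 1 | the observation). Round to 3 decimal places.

The posterior odds equal the prior odds times the likelihood ratio: (π_i/π_j)·(f_i(x)/f_j(x)).
Exponential densities:
  L_1 = 0.267058
  L_2 = 0.301753
  L_3 = 0.251814
Odds = (0.06/0.53) × (0.301753/0.267058) = 0.113208 × 1.12992 ≈ 0.128

0.128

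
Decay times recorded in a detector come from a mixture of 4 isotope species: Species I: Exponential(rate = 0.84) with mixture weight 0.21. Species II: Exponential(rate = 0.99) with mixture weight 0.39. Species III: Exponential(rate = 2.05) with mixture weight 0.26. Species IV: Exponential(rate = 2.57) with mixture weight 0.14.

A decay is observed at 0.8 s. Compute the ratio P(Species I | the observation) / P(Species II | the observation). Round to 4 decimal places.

0.5151

Posterior odds = (P(Z=i) f_i(x)) / (P(Z=j) f_j(x)); the normalising sum cancels.
Evaluate each component's likelihood at the observed value:
  f_I = 0.84·e^(−0.84·0.8) = 0.84·e^(−0.6720) = 0.428976
  f_II = 0.99·e^(−0.99·0.8) = 0.99·e^(−0.7920) = 0.448409
  f_III = 2.05·e^(−2.05·0.8) = 2.05·e^(−1.6400) = 0.397659
  f_IV = 2.57·e^(−2.57·0.8) = 2.57·e^(−2.0560) = 0.32887
Posterior odds = (P(Z=I)·f_I) / (P(Z=II)·f_II) = (0.21·0.428976) / (0.39·0.448409) = 0.090085 / 0.174879 ≈ 0.5151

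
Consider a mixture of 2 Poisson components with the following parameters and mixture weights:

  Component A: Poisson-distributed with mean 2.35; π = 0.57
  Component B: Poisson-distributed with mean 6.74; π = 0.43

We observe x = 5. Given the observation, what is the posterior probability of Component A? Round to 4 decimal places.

0.3552

P(component k | x) = π_k·f_k(x) / marginal(x), where marginal(x) = Σ_j π_j·f_j(x).
Evaluate each component's likelihood at the observed value:
  p_A = e^(−2.35)·2.35^5/5! = 0.0569595
  p_B = e^(−6.74)·6.74^5/5! = 0.13708
Prior × likelihood for each component:
  π_A·p_A = 0.57 × 0.0569595 = 0.0324669
  π_B·p_B = 0.43 × 0.13708 = 0.0589443
Sum: 0.0324669 + 0.0589443 = 0.0914112
P(Component A | the observation) ≈ 0.3552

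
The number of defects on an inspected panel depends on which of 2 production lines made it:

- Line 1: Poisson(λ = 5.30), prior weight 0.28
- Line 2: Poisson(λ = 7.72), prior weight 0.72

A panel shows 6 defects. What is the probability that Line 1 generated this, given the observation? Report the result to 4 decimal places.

0.3141

P(component k | x) = π_k·f_k(x) / marginal(x), where marginal(x) = Σ_j π_j·f_j(x).
Component likelihoods at x = 6 defects:
  f_1 = e^(−5.30)·5.30^6/6! = 0.15366
  f_2 = e^(−7.72)·7.72^6/6! = 0.130502
Weight by the priors:
  π_1·f_1 = 0.28 × 0.15366 = 0.0430249
  π_2·f_2 = 0.72 × 0.130502 = 0.0939616
Evidence: 0.0430249 + 0.0939616 = 0.136987
So the posterior for Line 1 is 0.0430249 / 0.136987 ≈ 0.3141.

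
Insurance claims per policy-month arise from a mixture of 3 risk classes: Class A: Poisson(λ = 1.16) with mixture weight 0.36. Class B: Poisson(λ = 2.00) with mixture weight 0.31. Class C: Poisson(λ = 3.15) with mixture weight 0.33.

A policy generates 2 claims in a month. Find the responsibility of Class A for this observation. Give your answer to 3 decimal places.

By Bayes' theorem, P(k | x) = w_k f_k(x) / Σ_j w_j f_j(x).
Component likelihoods at x = 2 claims:
  p_A = e^(−1.16)·1.16^2/2! = 0.210914
  p_B = e^(−2.00)·2.00^2/2! = 0.270671
  p_C = e^(−3.15)·3.15^2/2! = 0.2126
Prior × likelihood for each component:
  w_A·p_A = 0.36 × 0.210914 = 0.0759289
  w_B·p_B = 0.31 × 0.270671 = 0.0839079
  w_C·p_C = 0.33 × 0.2126 = 0.070158
Sum: 0.0759289 + 0.0839079 + 0.070158 = 0.229995
P(Class A | x) = 0.0759289 / 0.229995 ≈ 0.330

0.330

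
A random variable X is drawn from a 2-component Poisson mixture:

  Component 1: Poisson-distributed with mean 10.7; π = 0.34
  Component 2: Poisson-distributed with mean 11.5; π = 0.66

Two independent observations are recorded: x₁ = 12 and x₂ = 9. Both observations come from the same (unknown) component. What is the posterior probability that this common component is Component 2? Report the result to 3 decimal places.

0.640

Apply Bayes' rule: the posterior for each component is proportional to its prior times its likelihood at x.
Since both observations come from the same component, the likelihood for component k is f_k(x₁)·f_k(x₂).
  L_1 = [e^(−10.7)·10.7^12/12! = 0.106003] × [0.114219] = 0.0121076
  L_2 = [e^(−11.5)·11.5^12/12! = 0.113149] × [0.0982044] = 0.0111117
Unnormalised posteriors:
  π_1·L_1 = 0.34 × 0.0121076 = 0.00411658
  π_2·L_2 = 0.66 × 0.0111117 = 0.00733374
Denominator: 0.00411658 + 0.00733374 = 0.0114503
So the posterior for Component 2 is 0.00733374 / 0.0114503 ≈ 0.640.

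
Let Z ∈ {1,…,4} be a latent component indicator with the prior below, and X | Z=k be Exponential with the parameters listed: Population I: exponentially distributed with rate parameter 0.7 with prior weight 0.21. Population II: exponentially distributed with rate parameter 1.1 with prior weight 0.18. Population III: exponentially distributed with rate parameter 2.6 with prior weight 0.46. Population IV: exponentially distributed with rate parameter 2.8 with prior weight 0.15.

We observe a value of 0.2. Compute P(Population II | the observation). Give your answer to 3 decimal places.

0.128

By Bayes' theorem, P(k | x) = π_k f_k(x) / Σ_j π_j f_j(x).
Evaluate each component's likelihood at the observed value:
  p_I = 0.608551
  p_II = 0.882771
  p_III = 1.54575
  p_IV = 1.59939
Unnormalised posteriors:
  π_I·p_I = 0.21 × 0.608551 = 0.127796
  π_II·p_II = 0.18 × 0.882771 = 0.158899
  π_III·p_III = 0.46 × 1.54575 = 0.711047
  π_IV·p_IV = 0.15 × 1.59939 = 0.239908
Sum: 0.127796 + 0.158899 + 0.711047 + 0.239908 = 1.23765
P(Population II | data) ≈ 0.128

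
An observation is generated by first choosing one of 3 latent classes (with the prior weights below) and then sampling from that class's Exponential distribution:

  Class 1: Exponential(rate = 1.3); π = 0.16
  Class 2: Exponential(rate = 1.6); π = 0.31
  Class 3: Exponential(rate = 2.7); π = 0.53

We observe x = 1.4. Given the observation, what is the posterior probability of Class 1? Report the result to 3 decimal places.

0.283

The responsibility of component k is w_k f_k(x) divided by Σ_j w_j f_j(x).
Exponential densities:
  p_1 = 0.210633
  p_2 = 0.170334
  p_3 = 0.0616213
Weight by the priors:
  w_1·p_1 = 0.16 × 0.210633 = 0.0337014
  w_2·p_2 = 0.31 × 0.170334 = 0.0528034
  w_3·p_3 = 0.53 × 0.0616213 = 0.0326593
Sum: 0.0337014 + 0.0528034 + 0.0326593 = 0.119164
So the posterior for Class 1 is 0.0337014 / 0.119164 ≈ 0.283.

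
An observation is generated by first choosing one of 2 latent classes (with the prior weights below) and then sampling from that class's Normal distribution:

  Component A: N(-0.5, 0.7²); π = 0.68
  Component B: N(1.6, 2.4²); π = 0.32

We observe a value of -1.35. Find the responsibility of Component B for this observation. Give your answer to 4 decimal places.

0.1188

Apply Bayes' rule: the posterior for each component is proportional to its prior times its likelihood at x.
Normal densities:
  p_A = 0.272666
  p_B = 0.0780947
Prior × likelihood for each component:
  π_A·p_A = 0.68 × 0.272666 = 0.185413
  π_B·p_B = 0.32 × 0.0780947 = 0.0249903
Normaliser: 0.185413 + 0.0249903 = 0.210403
So the posterior for Component B is 0.0249903 / 0.210403 ≈ 0.1188.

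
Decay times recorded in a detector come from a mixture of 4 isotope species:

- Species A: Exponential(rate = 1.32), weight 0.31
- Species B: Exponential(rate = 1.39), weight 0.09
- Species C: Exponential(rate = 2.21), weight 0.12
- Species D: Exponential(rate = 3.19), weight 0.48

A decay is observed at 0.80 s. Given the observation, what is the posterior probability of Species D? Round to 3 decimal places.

Posterior ∝ prior × likelihood, so P(k | x) ∝ π_k f_k(x); normalise over all components.
Component likelihoods at x = 0.80 s:
  p_A = 0.459155
  p_B = 0.457172
  p_C = 0.37719
  p_D = 0.248583
Unnormalised posteriors:
  π_A·p_A = 0.31 × 0.459155 = 0.142338
  π_B·p_B = 0.09 × 0.457172 = 0.0411455
  π_C·p_C = 0.12 × 0.37719 = 0.0452627
  π_D·p_D = 0.48 × 0.248583 = 0.11932
Denominator: 0.142338 + 0.0411455 + 0.0452627 + 0.11932 = 0.348066
So the posterior for Species D is 0.11932 / 0.348066 ≈ 0.343.

0.343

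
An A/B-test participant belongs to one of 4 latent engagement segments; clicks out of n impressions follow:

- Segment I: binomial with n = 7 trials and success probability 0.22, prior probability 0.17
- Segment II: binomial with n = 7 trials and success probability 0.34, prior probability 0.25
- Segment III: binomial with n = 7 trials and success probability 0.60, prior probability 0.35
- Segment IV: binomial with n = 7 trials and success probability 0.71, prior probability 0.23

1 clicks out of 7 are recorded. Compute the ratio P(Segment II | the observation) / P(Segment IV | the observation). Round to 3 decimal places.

Only the two components matter; the odds are (π_i f_i(x)) / (π_j f_j(x)).
Component likelihoods at x = 1 clicks out of 7:
  f_I = 0.346807
  f_II = 0.196716
  f_III = 0.0172032
  f_IV = 0.00295627
Posterior odds = (π_II·f_II) / (π_IV·f_IV) = (0.25·0.196716) / (0.23·0.00295627) = 0.0491791 / 0.000679943 ≈ 72.328

72.328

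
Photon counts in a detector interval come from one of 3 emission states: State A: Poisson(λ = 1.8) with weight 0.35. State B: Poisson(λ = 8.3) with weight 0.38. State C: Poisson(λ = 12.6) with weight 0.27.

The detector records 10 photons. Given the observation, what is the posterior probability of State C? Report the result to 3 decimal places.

Apply Bayes' rule: the posterior for each component is proportional to its prior times its likelihood at x.
Poisson probabilities:
  L_A = e^(−1.8)·1.8^10/10! = 1.62642e-05
  L_B = e^(−8.3)·8.3^10/10! = 0.106261
  L_C = e^(−12.6)·12.6^10/10! = 0.0937199
Prior × likelihood for each component:
  P(Z=A)·L_A = 0.35 × 1.62642e-05 = 5.69246e-06
  P(Z=B)·L_B = 0.38 × 0.106261 = 0.0403792
  P(Z=C)·L_C = 0.27 × 0.0937199 = 0.0253044
Marginal: 5.69246e-06 + 0.0403792 + 0.0253044 = 0.0656892
Responsibility of State C: 0.0253044 / 0.0656892 ≈ 0.385

0.385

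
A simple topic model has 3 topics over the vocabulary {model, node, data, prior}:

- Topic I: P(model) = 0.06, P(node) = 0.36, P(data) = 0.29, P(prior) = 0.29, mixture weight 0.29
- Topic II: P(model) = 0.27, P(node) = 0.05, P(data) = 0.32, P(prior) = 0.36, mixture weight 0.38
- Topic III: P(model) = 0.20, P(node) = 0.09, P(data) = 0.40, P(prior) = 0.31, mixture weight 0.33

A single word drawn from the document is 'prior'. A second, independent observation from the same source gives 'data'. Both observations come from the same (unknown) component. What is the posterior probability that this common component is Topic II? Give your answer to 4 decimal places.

0.4013

Apply Bayes' rule: the posterior for each component is proportional to its prior times its likelihood at x.
Since both observations come from the same component, the likelihood for component k is f_k(x₁)·f_k(x₂).
  f_I = [P(prior | comp) = 0.29] × [0.29] = 0.0841
  f_II = [P(prior | comp) = 0.36] × [0.32] = 0.1152
  f_III = [P(prior | comp) = 0.31] × [0.4] = 0.124
Weight by the priors:
  P(Z=I)·f_I = 0.29 × 0.0841 = 0.024389
  P(Z=II)·f_II = 0.38 × 0.1152 = 0.043776
  P(Z=III)·f_III = 0.33 × 0.124 = 0.04092
Denominator: 0.024389 + 0.043776 + 0.04092 = 0.109085
P(Topic II | data) ≈ 0.4013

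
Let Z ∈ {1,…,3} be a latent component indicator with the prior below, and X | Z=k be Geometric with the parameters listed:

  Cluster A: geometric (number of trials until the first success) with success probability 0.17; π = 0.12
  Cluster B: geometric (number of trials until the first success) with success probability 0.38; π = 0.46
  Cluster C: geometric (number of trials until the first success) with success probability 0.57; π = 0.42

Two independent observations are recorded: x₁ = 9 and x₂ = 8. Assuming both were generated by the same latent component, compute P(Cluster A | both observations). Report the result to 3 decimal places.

Apply Bayes' rule: the posterior for each component is proportional to its prior times its likelihood at x.
Since both observations come from the same component, the likelihood for component k is f_k(x₁)·f_k(x₂).
  p_A = [0.17·(1−0.17)^8 = 0.17·0.225229 = 0.038289] × [0.0461313] = 0.00176632
  p_B = [0.38·(1−0.38)^8 = 0.38·0.021834 = 0.00829692] × [0.0133821] = 0.000111031
  p_C = [0.57·(1−0.57)^8 = 0.57·0.00116882 = 0.000666227] × [0.00154937] = 1.03223e-06
Prior × likelihood for each component:
  π_A·p_A = 0.12 × 0.00176632 = 0.000211958
  π_B·p_B = 0.46 × 0.000111031 = 5.10741e-05
  π_C·p_C = 0.42 × 1.03223e-06 = 4.33537e-07
Sum: 0.000211958 + 5.10741e-05 + 4.33537e-07 = 0.000263466
Responsibility of Cluster A: 0.000211958 / 0.000263466 ≈ 0.804

0.804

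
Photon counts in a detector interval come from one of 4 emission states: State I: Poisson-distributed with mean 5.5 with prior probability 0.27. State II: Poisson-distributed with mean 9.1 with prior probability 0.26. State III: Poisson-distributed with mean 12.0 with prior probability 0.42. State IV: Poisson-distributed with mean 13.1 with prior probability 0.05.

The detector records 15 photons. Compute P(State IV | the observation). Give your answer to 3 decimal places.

The responsibility of component k is π_k f_k(x) divided by Σ_j π_j f_j(x).
Component likelihoods at x = 15 photons:
  f_I = e^(−5.5)·5.5^15/15! = 0.000398402
  f_II = e^(−9.1)·9.1^15/15! = 0.0207511
  f_III = e^(−12.0)·12.0^15/15! = 0.0723911
  f_IV = e^(−13.1)·13.1^15/15! = 0.0898074
Weight by the priors:
  π_I·f_I = 0.27 × 0.000398402 = 0.000107568
  π_II·f_II = 0.26 × 0.0207511 = 0.00539529
  π_III·f_III = 0.42 × 0.0723911 = 0.0304043
  π_IV·f_IV = 0.05 × 0.0898074 = 0.00449037
Denominator: 0.000107568 + 0.00539529 + 0.0304043 + 0.00449037 = 0.0403975
P(State IV | x) = 0.00449037 / 0.0403975 ≈ 0.111

0.111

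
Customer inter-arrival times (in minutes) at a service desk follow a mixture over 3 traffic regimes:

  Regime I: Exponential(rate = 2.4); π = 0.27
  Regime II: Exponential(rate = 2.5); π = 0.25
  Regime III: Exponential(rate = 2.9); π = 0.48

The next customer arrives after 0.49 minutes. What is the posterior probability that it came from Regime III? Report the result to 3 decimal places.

By Bayes' theorem, P(k | x) = π_k f_k(x) / Σ_j π_j f_j(x).
Evaluate each component's likelihood at the observed value:
  f_I = 0.740425
  f_II = 0.734394
  f_III = 0.70027
Unnormalised posteriors:
  π_I·f_I = 0.27 × 0.740425 = 0.199915
  π_II·f_II = 0.25 × 0.734394 = 0.183599
  π_III·f_III = 0.48 × 0.70027 = 0.33613
Marginal: 0.199915 + 0.183599 + 0.33613 = 0.719643
P(Regime III | 0.49 minutes) ≈ 0.467

0.467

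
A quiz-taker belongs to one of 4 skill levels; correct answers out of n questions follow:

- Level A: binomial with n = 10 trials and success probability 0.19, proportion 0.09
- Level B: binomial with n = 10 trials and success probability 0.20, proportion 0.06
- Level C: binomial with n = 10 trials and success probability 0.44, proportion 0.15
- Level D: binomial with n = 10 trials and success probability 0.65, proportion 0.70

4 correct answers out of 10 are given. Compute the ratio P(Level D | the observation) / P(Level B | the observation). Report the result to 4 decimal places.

The posterior odds equal the prior odds times the likelihood ratio: (π_i/π_j)·(f_i(x)/f_j(x)).
Evaluate each component's likelihood at the observed value:
  p_A = C(10,4)·0.19^4·0.81^6 = 210·0.00130321·0.28243 = 0.0772936
  p_B = C(10,4)·0.20^4·0.80^6 = 210·0.0016·0.262144 = 0.0880804
  p_C = C(10,4)·0.44^4·0.56^6 = 210·0.037481·0.030841 = 0.242749
  p_D = C(10,4)·0.65^4·0.35^6 = 210·0.178506·0.00183827 = 0.0689098
Posterior odds = (π_D·p_D) / (π_B·p_B) = (0.70·0.0689098) / (0.06·0.0880804) = 0.0482369 / 0.00528482 ≈ 9.1274

9.1274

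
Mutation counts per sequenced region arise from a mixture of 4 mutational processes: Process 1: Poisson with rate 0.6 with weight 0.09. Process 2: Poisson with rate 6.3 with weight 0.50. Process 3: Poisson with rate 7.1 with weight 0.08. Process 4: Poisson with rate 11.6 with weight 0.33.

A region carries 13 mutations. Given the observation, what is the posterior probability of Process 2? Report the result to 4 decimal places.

0.0948

The responsibility of component k is P(Z=k) f_k(x) divided by Σ_j P(Z=j) f_j(x).
Evaluate each component's likelihood at the observed value:
  f_1 = e^(−0.6)·0.6^13/13! = 1.15109e-13
  f_2 = e^(−6.3)·6.3^13/13! = 0.00726259
  f_3 = e^(−7.1)·7.1^13/13! = 0.0154379
  f_4 = e^(−11.6)·11.6^13/13! = 0.101358
Multiply by the mixture weights:
  P(Z=1)·f_1 = 0.09 × 1.15109e-13 = 1.03598e-14
  P(Z=2)·f_2 = 0.50 × 0.00726259 = 0.0036313
  P(Z=3)·f_3 = 0.08 × 0.0154379 = 0.00123503
  P(Z=4)·f_4 = 0.33 × 0.101358 = 0.0334481
Sum: 1.03598e-14 + 0.0036313 + 0.00123503 + 0.0334481 = 0.0383144
Responsibility of Process 2: 0.0036313 / 0.0383144 ≈ 0.0948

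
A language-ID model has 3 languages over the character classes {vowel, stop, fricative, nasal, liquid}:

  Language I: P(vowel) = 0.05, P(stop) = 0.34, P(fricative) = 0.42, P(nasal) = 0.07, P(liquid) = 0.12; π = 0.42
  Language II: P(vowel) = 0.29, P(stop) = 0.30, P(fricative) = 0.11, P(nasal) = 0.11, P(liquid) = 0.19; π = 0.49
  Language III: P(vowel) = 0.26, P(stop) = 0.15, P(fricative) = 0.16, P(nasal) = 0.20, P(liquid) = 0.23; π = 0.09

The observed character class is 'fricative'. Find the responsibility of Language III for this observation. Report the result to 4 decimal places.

Apply Bayes' rule: the posterior for each component is proportional to its prior times its likelihood at x.
Evaluate each component's likelihood at the observed value:
  f_I = 0.42
  f_II = 0.11
  f_III = 0.16
Prior × likelihood for each component:
  π_I·f_I = 0.42 × 0.42 = 0.1764
  π_II·f_II = 0.49 × 0.11 = 0.0539
  π_III·f_III = 0.09 × 0.16 = 0.0144
Denominator: 0.1764 + 0.0539 + 0.0144 = 0.2447
So the posterior for Language III is 0.0144 / 0.2447 ≈ 0.0588.

0.0588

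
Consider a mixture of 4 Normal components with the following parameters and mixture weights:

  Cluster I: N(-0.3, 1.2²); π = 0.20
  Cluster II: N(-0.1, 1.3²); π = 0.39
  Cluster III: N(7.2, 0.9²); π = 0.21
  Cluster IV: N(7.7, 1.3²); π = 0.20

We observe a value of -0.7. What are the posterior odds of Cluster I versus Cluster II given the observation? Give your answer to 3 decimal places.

0.585

The posterior odds equal the prior odds times the likelihood ratio: (π_i/π_j)·(f_i(x)/f_j(x)).
Normal densities:
  f_I = 0.314486
  f_II = 0.275874
  f_III = 8.23392e-18
  f_IV = 2.6348e-10
0.0628972 / 0.107591 ≈ 0.585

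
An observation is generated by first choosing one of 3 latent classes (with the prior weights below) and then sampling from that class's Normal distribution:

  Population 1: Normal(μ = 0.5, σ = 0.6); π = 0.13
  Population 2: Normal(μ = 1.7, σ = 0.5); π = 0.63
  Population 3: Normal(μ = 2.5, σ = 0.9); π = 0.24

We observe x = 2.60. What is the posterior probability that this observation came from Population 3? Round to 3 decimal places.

0.515

Posterior ∝ prior × likelihood, so P(k | x) ∝ w_k f_k(x); normalise over all components.
Normal densities:
  f_1 = (1/(0.6·√(2π)))·exp(−(2.60−0.5)²/(2·0.6²)) = 0.664904·exp(-6.12500) = 0.00145447
  f_2 = (1/(0.5·√(2π)))·exp(−(2.60−1.7)²/(2·0.5²)) = 0.797885·exp(-1.62000) = 0.1579
  f_3 = (1/(0.9·√(2π)))·exp(−(2.60−2.5)²/(2·0.9²)) = 0.443269·exp(-0.00617) = 0.440541
Prior × likelihood for each component:
  w_1·f_1 = 0.13 × 0.00145447 = 0.000189081
  w_2·f_2 = 0.63 × 0.1579 = 0.0994772
  w_3·f_3 = 0.24 × 0.440541 = 0.10573
Marginal: 0.000189081 + 0.0994772 + 0.10573 = 0.205396
P(Population 3 | data) = 0.10573 / 0.205396 ≈ 0.515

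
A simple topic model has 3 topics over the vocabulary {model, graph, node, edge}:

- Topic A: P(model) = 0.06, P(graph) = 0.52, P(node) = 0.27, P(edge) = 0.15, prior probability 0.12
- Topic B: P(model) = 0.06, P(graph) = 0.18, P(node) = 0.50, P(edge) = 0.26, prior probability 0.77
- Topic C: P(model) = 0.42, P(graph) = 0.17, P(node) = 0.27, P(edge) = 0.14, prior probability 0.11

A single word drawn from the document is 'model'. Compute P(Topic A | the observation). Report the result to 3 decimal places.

Apply Bayes' rule: the posterior for each component is proportional to its prior times its likelihood at x.
Evaluate each component's likelihood at the observed value:
  p_A = 0.06
  p_B = 0.06
  p_C = 0.42
Prior × likelihood for each component:
  w_A·p_A = 0.12 × 0.06 = 0.0072
  w_B·p_B = 0.77 × 0.06 = 0.0462
  w_C·p_C = 0.11 × 0.42 = 0.0462
Denominator: 0.0072 + 0.0462 + 0.0462 = 0.0996
P(Topic A | the observation) ≈ 0.072

0.072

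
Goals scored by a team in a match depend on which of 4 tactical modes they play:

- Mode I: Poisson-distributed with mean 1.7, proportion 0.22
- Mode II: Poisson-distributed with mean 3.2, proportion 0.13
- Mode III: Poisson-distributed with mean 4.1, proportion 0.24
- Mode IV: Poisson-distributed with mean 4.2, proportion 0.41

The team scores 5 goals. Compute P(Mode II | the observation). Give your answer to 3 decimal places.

0.119

P(component k | x) = P(Z=k)·f_k(x) / marginal(x), where marginal(x) = Σ_j P(Z=j)·f_j(x).
Poisson probabilities:
  p_I = e^(−1.7)·1.7^5/5! = 0.0216154
  p_II = e^(−3.2)·3.2^5/5! = 0.113979
  p_III = e^(−4.1)·4.1^5/5! = 0.160004
  p_IV = e^(−4.2)·4.2^5/5! = 0.163316
Weight by the priors:
  P(Z=I)·p_I = 0.22 × 0.0216154 = 0.00475538
  P(Z=II)·p_II = 0.13 × 0.113979 = 0.0148173
  P(Z=III)·p_III = 0.24 × 0.160004 = 0.0384009
  P(Z=IV)·p_IV = 0.41 × 0.163316 = 0.0669595
Normaliser: 0.00475538 + 0.0148173 + 0.0384009 + 0.0669595 = 0.124933
So the posterior for Mode II is 0.0148173 / 0.124933 ≈ 0.119.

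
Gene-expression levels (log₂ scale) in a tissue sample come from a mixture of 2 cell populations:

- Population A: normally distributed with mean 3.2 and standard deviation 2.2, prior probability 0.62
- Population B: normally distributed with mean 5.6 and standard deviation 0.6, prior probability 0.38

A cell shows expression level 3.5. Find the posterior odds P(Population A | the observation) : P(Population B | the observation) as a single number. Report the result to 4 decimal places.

201.5359

Since P(k|x) ∝ w_k f_k(x), the posterior odds are w_i f_i(x) / (w_j f_j(x)).
Component likelihoods at x = 3.5:
  L_A = (1/(2.2·√(2π)))·exp(−(3.5−3.2)²/(2·2.2²)) = 0.181337·exp(-0.00930) = 0.179659
  L_B = (1/(0.6·√(2π)))·exp(−(3.5−5.6)²/(2·0.6²)) = 0.664904·exp(-6.12500) = 0.00145447
Odds = (0.62/0.38) × (0.179659/0.00145447) = 1.63158 × 123.522 ≈ 201.5359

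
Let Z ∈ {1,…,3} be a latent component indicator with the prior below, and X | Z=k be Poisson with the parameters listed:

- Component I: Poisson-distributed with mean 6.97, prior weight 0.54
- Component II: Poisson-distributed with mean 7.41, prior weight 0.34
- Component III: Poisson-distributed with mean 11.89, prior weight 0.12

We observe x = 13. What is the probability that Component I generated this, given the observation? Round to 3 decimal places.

Posterior ∝ prior × likelihood, so P(k | x) ∝ π_k f_k(x); normalise over all components.
Poisson probabilities:
  f_I = 0.0138265
  f_II = 0.0197349
  f_III = 0.10455
Weight by the priors:
  π_I·f_I = 0.54 × 0.0138265 = 0.00746633
  π_II·f_II = 0.34 × 0.0197349 = 0.00670986
  π_III·f_III = 0.12 × 0.10455 = 0.012546
Sum: 0.00746633 + 0.00670986 + 0.012546 = 0.0267221
P(Component I | 13) = 0.00746633 / 0.0267221 ≈ 0.279

0.279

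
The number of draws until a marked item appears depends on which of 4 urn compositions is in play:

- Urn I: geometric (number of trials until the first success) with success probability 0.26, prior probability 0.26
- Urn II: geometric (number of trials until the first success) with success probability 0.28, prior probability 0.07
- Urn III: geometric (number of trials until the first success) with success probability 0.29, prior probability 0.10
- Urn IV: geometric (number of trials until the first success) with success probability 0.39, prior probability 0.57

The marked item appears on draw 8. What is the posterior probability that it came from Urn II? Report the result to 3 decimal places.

0.099

Apply Bayes' rule: the posterior for each component is proportional to its prior times its likelihood at x.
Evaluate each component's likelihood at the observed value:
  p_I = 0.26·(1−0.26)^7 = 0.26·0.121513 = 0.0315933
  p_II = 0.28·(1−0.28)^7 = 0.28·0.100306 = 0.0280857
  p_III = 0.29·(1−0.29)^7 = 0.29·0.0909512 = 0.0263758
  p_IV = 0.39·(1−0.39)^7 = 0.39·0.0314274 = 0.0122567
Prior × likelihood for each component:
  w_I·p_I = 0.26 × 0.0315933 = 0.00821427
  w_II·p_II = 0.07 × 0.0280857 = 0.001966
  w_III·p_III = 0.10 × 0.0263758 = 0.00263758
  w_IV·p_IV = 0.57 × 0.0122567 = 0.00698632
Normaliser: 0.00821427 + 0.001966 + 0.00263758 + 0.00698632 = 0.0198042
P(Urn II | data) = 0.001966 / 0.0198042 ≈ 0.099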